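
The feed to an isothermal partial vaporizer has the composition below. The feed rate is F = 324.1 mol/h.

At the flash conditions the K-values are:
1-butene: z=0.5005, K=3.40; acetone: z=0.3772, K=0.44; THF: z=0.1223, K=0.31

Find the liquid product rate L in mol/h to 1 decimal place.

Newton iteration, ψ⁰ = 0.5:
  ψ = 0.5000: g = 0.12379, g' = -0.9595 → ψ = 0.6290
  ψ = 0.6290: g = 0.00344, g' = -0.9214 → ψ = 0.6327
Converged at ψ = 0.6327.
Then V = ψ·F = 0.6327·324.1 = 205.1 mol/h and L = F − V = 119.0 mol/h.

L = 119.0 mol/h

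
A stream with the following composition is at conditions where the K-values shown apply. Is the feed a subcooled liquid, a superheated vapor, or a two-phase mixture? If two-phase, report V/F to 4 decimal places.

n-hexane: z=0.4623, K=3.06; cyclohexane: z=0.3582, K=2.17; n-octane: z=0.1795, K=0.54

ΣzᵢKᵢ = 2.2889; Σzᵢ/Kᵢ = 0.6486.
Since Σzᵢ/Kᵢ < 1 the mixture is above its dew point — single vapor phase.

superheated vapor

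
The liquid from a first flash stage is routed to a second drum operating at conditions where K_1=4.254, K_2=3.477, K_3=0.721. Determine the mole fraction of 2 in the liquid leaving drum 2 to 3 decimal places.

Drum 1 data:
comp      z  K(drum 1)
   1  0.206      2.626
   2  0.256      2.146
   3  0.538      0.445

x_2 (drum 2) = 0.058

Drum 1:
Material balance + equilibrium reduce to Σ zᵢ(Kᵢ−1)/(1+ψ₁(Kᵢ−1)) = 0.
Feasibility: ΣzᵢKᵢ = 1.330, Σzᵢ/Kᵢ = 1.407 — both > 1, two phases present.
Newton–Raphson from ψ₁ = 0.5:
  ψ₁ = 0.500: g = -0.0420, g' = -0.619 → ψ₁ = 0.432
Converged at ψ₁ = 0.432.
Drum-1 compositions:
  1: x = 0.121, y = 0.318
  2: x = 0.171, y = 0.367
  3: x = 0.708, y = 0.315
Drum-2 feed = drum-1 liquid: z₂ = (0.1210, 0.1712, 0.7079).
Drum 2:
Rachford–Rice: g(ψ₂) = Σ zᵢ(Kᵢ−1)/(1+ψ₂(Kᵢ−1)) = 0.
Feasibility: ΣzᵢKᵢ = 1.620, Σzᵢ/Kᵢ = 1.059 — both > 1, two phases present.
Iterate (Newton) starting at ψ₂ = 0.55:
  ψ₂ = 0.550: g = 0.0873, g' = -0.430 → ψ₂ = 0.753
  ψ₂ = 0.753: g = 0.0120, g' = -0.324 → ψ₂ = 0.790
  ψ₂ = 0.790: g = 0.0002, g' = -0.311 → ψ₂ = 0.791
Converged at ψ₂ = 0.791.
  1: x = 0.034, y = 0.144
  2: x = 0.058, y = 0.201
  3: x = 0.908, y = 0.655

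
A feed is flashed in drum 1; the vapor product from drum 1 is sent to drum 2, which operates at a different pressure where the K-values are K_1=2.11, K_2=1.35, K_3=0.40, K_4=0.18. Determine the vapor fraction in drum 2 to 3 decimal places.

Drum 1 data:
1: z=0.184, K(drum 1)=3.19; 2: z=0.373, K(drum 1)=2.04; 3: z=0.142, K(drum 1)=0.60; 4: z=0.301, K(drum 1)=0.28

V/F (drum 2) = 0.586

Drum 1:
Material balance + equilibrium reduce to Σ zᵢ(Kᵢ−1)/(1+ψ₁(Kᵢ−1)) = 0.
g(0) = ΣzᵢKᵢ − 1 = 0.517 and g(1) = 1 − Σzᵢ/Kᵢ = -0.552, so a root lies in (0, 1).
Iterate (Newton) starting at ψ₁ = 0.5:
  ψ₁ = 0.500: g = 0.0379, g' = -0.792 → ψ₁ = 0.548
  ψ₁ = 0.548: g = -0.0004, g' = -0.809 → ψ₁ = 0.547
Converged at ψ₁ = 0.547.
Drum-1 compositions:
  1: x = 0.084, y = 0.267
  2: x = 0.238, y = 0.485
  3: x = 0.182, y = 0.109
  4: x = 0.497, y = 0.139
Drum-2 feed = drum-1 vapor: z₂ = (0.2669, 0.4849, 0.1091, 0.1391).
Drum 2:
Rachford–Rice: g(ψ₂) = Σ zᵢ(Kᵢ−1)/(1+ψ₂(Kᵢ−1)) = 0.
g(0) = ΣzᵢKᵢ − 1 = 0.286 and g(1) = 1 − Σzᵢ/Kᵢ = -0.531, so a root lies in (0, 1).
Newton–Raphson from ψ₂ = 0.66:
  ψ₂ = 0.660: g = -0.0481, g' = -0.701 → ψ₂ = 0.591
  ψ₂ = 0.591: g = -0.0034, g' = -0.608 → ψ₂ = 0.586
Converged at ψ₂ = 0.586.
  1: x = 0.162, y = 0.341
  2: x = 0.402, y = 0.543
  3: x = 0.168, y = 0.067
  4: x = 0.268, y = 0.048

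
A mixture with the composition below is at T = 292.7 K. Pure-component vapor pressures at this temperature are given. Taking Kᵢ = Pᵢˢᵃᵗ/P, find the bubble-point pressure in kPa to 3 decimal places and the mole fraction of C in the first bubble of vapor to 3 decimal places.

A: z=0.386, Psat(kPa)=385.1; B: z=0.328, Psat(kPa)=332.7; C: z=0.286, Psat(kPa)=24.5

At the bubble point ψ → 0, so ΣzᵢKᵢ = 1 with Kᵢ = Pᵢˢᵃᵗ/P ⇒ P = ΣzᵢPᵢˢᵃᵗ.
P = 0.386·385.1 + 0.328·332.7 + 0.286·24.5 = 264.781 kPa
yᵢ = zᵢPᵢˢᵃᵗ/P ⇒ y_C = 0.286·24.5/264.781 = 0.026

Pbub = 264.781 kPa, y_C = 0.026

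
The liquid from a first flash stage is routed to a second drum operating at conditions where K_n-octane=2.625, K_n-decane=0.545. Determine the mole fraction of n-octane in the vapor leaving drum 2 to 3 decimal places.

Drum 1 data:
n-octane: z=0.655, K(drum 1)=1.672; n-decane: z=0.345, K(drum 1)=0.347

Drum 1:
Rachford–Rice: g(ψ₁) = Σ zᵢ(Kᵢ−1)/(1+ψ₁(Kᵢ−1)) = 0.
Check two-phase: ΣzᵢKᵢ = 1.215 > 1 and Σzᵢ/Kᵢ = 1.386 > 1, so g(0) = 0.215 > 0 and g(1) = -0.386 < 0.
Iterate (Newton) starting at ψ₁ = 0.32:
  ψ₁ = 0.320: g = 0.0775, g' = -0.435 → ψ₁ = 0.498
  ψ₁ = 0.498: g = -0.0040, g' = -0.489 → ψ₁ = 0.490
Converged at ψ₁ = 0.490.
Drum-1 compositions:
  n-octane: x = 0.493, y = 0.824
  n-decane: x = 0.507, y = 0.176
Drum-2 feed = drum-1 liquid: z₂ = (0.4928, 0.5072).
Drum 2:
Let ψ₂ = V/F and solve Σ zᵢ(Kᵢ−1)/(1+ψ₂(Kᵢ−1)) = 0.
g(0) = ΣzᵢKᵢ − 1 = 0.570 and g(1) = 1 − Σzᵢ/Kᵢ = -0.118, so a root lies in (0, 1).
Binary case is linear: z₁(K₁−1)(1+ψ₂(K₂−1)) + z₂(K₂−1)(1+ψ₂(K₁−1)) = 0
⇒ ψ₂ = [z₁(K₁−1)+z₂(K₂−1)] / [−(K₁−1)(K₂−1)] = 0.5701/0.7394 = 0.771
  n-octane: x = 0.219, y = 0.574
  n-decane: x = 0.781, y = 0.426

y_n-octane (drum 2) = 0.574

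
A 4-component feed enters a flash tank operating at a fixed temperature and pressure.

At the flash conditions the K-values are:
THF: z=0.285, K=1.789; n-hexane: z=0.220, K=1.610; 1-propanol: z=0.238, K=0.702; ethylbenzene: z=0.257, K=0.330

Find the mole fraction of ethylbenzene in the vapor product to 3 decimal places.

Material balance + equilibrium reduce to Σ zᵢ(Kᵢ−1)/(1+V/F(Kᵢ−1)) = 0.
Feasibility: ΣzᵢKᵢ = 1.116, Σzᵢ/Kᵢ = 1.414 — both > 1, two phases present.
Newton–Raphson from V/F = 0.68:
  V/F = 0.680: g = -0.1640, g' = -0.539 → V/F = 0.375
  V/F = 0.375: g = -0.0272, g' = -0.393 → V/F = 0.306
  V/F = 0.306: g = -0.0004, g' = -0.381 → V/F = 0.305
Converged at V/F = 0.305.
Compositions from xᵢ = zᵢ/(1+V/F(Kᵢ−1)), yᵢ = Kᵢxᵢ:
  THF: x = 0.230, y = 0.411
  n-hexane: x = 0.185, y = 0.299
  1-propanol: x = 0.262, y = 0.184
  ethylbenzene: x = 0.323, y = 0.107

y_ethylbenzene = 0.107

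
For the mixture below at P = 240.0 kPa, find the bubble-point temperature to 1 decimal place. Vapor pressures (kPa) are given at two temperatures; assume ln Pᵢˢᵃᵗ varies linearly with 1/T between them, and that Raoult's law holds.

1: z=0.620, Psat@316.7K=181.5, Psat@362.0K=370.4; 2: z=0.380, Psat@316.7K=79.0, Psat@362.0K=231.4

T = 344.9 K

Bubble-point temperature: ΣzᵢPᵢˢᵃᵗ(T) = P. Interpolate ln Pᵢˢᵃᵗ = aᵢ + bᵢ/T.
  T = 316.7 K: ΣzᵢPᵢˢᵃᵗ = 142.55 kPa
  T = 362.0 K: ΣzᵢPᵢˢᵃᵗ = 317.58 kPa
  T = 339.4 K: ΣzᵢPᵢˢᵃᵗ = 218.07 kPa
  T = 350.7 K: ΣzᵢPᵢˢᵃᵗ = 264.58 kPa
  T = 345.0 K: ΣzᵢPᵢˢᵃᵗ = 240.34 kPa
  T = 342.2 K: ΣzᵢPᵢˢᵃᵗ = 229.02 kPa
Interpolating between 342.2 K and 345.0 K gives T ≈ 344.9 K.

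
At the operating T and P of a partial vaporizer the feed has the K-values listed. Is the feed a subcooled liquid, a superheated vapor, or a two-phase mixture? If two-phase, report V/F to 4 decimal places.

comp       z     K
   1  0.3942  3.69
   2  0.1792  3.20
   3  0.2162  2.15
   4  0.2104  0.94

ΣzᵢKᵢ = 2.6906; Σzᵢ/Kᵢ = 0.4872.
Since Σzᵢ/Kᵢ < 1 the mixture is above its dew point — single vapor phase.

superheated vapor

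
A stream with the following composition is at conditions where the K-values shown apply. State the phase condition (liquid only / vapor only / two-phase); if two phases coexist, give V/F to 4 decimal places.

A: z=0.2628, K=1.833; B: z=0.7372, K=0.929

ΣzᵢKᵢ = 1.1666; Σzᵢ/Kᵢ = 0.9369.
Since Σzᵢ/Kᵢ < 1 the mixture is above its dew point — single vapor phase.

vapor only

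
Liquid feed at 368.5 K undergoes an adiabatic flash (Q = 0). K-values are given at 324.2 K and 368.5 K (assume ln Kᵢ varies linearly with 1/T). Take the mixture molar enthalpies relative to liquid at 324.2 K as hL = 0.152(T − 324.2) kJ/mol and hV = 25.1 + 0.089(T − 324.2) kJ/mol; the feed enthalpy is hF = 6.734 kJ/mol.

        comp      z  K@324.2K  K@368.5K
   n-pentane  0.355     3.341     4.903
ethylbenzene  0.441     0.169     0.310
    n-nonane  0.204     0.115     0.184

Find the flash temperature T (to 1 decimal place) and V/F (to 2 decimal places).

T = 336.6 K, V/F = 0.20

Adiabatic flash: solve Rachford–Rice at each trial T, then check hF = ψ·hV(T) + (1−ψ)·hL(T).
  T = 324.2 K: K = (3.341, 0.169, 0.115), RR gives ψ = 0.143, H_out = 3.590 kJ/mol
  T = 368.5 K: K = (4.903, 0.310, 0.184), RR gives ψ = 0.320, H_out = 13.876 kJ/mol
  T = 346.4 K: K = (4.099, 0.234, 0.148), RR gives ψ = 0.239, H_out = 9.037 kJ/mol
  T = 335.3 K: K = (3.713, 0.200, 0.131), RR gives ψ = 0.194, H_out = 6.421 kJ/mol
  T = 340.9 K: K = (3.906, 0.216, 0.139), RR gives ψ = 0.217, H_out = 7.763 kJ/mol
  T = 338.1 K: K = (3.809, 0.208, 0.135), RR gives ψ = 0.206, H_out = 7.098 kJ/mol
  T = 336.7 K: K = (3.761, 0.204, 0.133), RR gives ψ = 0.200, H_out = 6.761 kJ/mol
Linear interpolation between T = 335.3 (H_out = 6.421) and T = 336.7 (H_out = 6.761) on hF = 6.734 gives T ≈ 336.6 K, at which ψ = 0.20.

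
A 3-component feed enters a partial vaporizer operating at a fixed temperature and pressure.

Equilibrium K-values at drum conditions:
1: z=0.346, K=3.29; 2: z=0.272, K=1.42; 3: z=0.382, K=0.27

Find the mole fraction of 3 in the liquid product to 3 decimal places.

x_3 = 0.620

Material balance + equilibrium reduce to Σ zᵢ(Kᵢ−1)/(1+ψ(Kᵢ−1)) = 0.
g(0) = ΣzᵢKᵢ − 1 = 0.628 and g(1) = 1 − Σzᵢ/Kᵢ = -0.712, so a root lies in (0, 1).
Iterate (Newton) starting at ψ = 0.5:
  ψ = 0.500: g = 0.0247, g' = -0.932 → ψ = 0.526
Converged at ψ = 0.526.
Compositions from xᵢ = zᵢ/(1+ψ(Kᵢ−1)), yᵢ = Kᵢxᵢ:
  1: x = 0.157, y = 0.516
  2: x = 0.223, y = 0.316
  3: x = 0.620, y = 0.167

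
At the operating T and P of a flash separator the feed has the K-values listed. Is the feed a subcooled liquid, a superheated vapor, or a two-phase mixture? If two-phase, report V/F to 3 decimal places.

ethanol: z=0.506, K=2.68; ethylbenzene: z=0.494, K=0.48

two-phase, V/F = 0.679

ΣzᵢKᵢ = 1.593; Σzᵢ/Kᵢ = 1.218.
Both exceed 1, so a two-phase solution exists.
Newton–Raphson from ψ = 0.31:
  ψ = 0.310: g = 0.2527, g' = -0.807 → ψ = 0.623
  ψ = 0.623: g = 0.0354, g' = -0.633 → ψ = 0.679
Converged at ψ = 0.679.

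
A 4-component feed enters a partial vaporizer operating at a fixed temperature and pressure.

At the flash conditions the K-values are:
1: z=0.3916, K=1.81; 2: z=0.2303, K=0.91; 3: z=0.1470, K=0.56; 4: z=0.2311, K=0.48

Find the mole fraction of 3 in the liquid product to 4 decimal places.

x_3 = 0.1745

Let β = V/F and solve Σ zᵢ(Kᵢ−1)/(1+β(Kᵢ−1)) = 0.
g(0) = ΣzᵢKᵢ − 1 = 0.1116 and g(1) = 1 − Σzᵢ/Kᵢ = -0.2134, so a root lies in (0, 1).
Newton iteration, β⁰ = 0.5:
  β = 0.5000: g = -0.04126, g' = -0.2931 → β = 0.3592
  β = 0.3592: g = -0.00032, g' = -0.2908 → β = 0.3581
Converged at β = 0.3581.
Compositions from xᵢ = zᵢ/(1+β(Kᵢ−1)), yᵢ = Kᵢxᵢ:
  1: x = 0.3035, y = 0.5494
  2: x = 0.2380, y = 0.2166
  3: x = 0.1745, y = 0.0977
  4: x = 0.2840, y = 0.1363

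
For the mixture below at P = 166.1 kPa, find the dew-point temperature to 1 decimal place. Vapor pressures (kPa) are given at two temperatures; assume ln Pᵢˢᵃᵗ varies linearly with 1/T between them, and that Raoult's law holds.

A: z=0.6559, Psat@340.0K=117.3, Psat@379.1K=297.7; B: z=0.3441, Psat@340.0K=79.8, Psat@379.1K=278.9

Dew-point temperature: Σzᵢ·P/Pᵢˢᵃᵗ(T) = 1. Interpolate ln Pᵢˢᵃᵗ = aᵢ + bᵢ/T.
  T = 340.0 K: ΣzᵢP/Pᵢˢᵃᵗ = 1.6450
  T = 379.1 K: ΣzᵢP/Pᵢˢᵃᵗ = 0.5709
  T = 359.6 K: ΣzᵢP/Pᵢˢᵃᵗ = 0.9375
  T = 349.8 K: ΣzᵢP/Pᵢˢᵃᵗ = 1.2310
  T = 354.7 K: ΣzᵢP/Pᵢˢᵃᵗ = 1.0720
  T = 357.1 K: ΣzᵢP/Pᵢˢᵃᵗ = 1.0033
Interpolating between 357.1 K and 359.6 K gives T ≈ 357.2 K.

T = 357.2 K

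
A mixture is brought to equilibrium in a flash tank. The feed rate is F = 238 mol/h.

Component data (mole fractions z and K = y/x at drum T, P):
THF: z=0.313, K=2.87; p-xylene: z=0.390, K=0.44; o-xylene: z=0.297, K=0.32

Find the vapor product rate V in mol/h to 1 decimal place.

V = 34.2 mol/h

Material balance + equilibrium reduce to Σ zᵢ(Kᵢ−1)/(1+ψ(Kᵢ−1)) = 0.
g(0) = ΣzᵢKᵢ − 1 = 0.165 and g(1) = 1 − Σzᵢ/Kᵢ = -0.924, so a root lies in (0, 1).
Iterate (Newton) starting at ψ = 0.5:
  ψ = 0.500: g = -0.3068, g' = -0.844 → ψ = 0.136
  ψ = 0.136: g = 0.0075, g' = -1.005 → ψ = 0.144
Converged at ψ = 0.144.
Then V = ψ·F = 0.1437·238 = 34.2 mol/h and L = F − V = 203.8 mol/h.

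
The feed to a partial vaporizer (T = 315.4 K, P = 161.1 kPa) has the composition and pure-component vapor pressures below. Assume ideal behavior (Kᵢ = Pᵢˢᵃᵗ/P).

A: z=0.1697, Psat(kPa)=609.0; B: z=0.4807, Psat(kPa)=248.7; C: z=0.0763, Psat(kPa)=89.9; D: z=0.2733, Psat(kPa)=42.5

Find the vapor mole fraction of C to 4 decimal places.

Raoult's law: Kᵢ = Pᵢˢᵃᵗ/P = Pᵢˢᵃᵗ/161.1.
  K_A = 609.0/161.1 = 3.780261, K_B = 248.7/161.1 = 1.543762, K_C = 89.9/161.1 = 0.558038, K_D = 42.5/161.1 = 0.263811
Newton iteration, β⁰ = 0.5:
  β = 0.5000: g = 0.04122, g' = -0.7130 → β = 0.5578
  β = 0.5578: g = -0.00064, g' = -0.7380 → β = 0.5570
Converged at β = 0.5569.
Compositions from xᵢ = zᵢ/(1+β(Kᵢ−1)), yᵢ = Kᵢxᵢ:
  A: x = 0.0666, y = 0.2517
  B: x = 0.3690, y = 0.5696
  C: x = 0.1012, y = 0.0565
  D: x = 0.4632, y = 0.1222

y_C = 0.0565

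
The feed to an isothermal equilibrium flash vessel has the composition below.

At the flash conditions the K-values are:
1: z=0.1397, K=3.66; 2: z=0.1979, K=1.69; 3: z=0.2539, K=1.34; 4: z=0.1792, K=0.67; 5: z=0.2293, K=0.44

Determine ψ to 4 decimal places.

ψ = 0.7086

Rachford–Rice: g(ψ) = Σ zᵢ(Kᵢ−1)/(1+ψ(Kᵢ−1)) = 0.
Feasibility: ΣzᵢKᵢ = 1.4069, Σzᵢ/Kᵢ = 1.1333 — both > 1, two phases present.
Newton iteration, ψ⁰ = 0.5:
  ψ = 0.5000: g = 0.08563, g' = -0.4223 → ψ = 0.7028
  ψ = 0.7028: g = 0.00242, g' = -0.4105 → ψ = 0.7087
Converged at ψ = 0.7086.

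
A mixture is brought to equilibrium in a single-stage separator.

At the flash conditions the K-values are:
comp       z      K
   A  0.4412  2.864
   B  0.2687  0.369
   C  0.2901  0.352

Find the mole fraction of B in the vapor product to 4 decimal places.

y_B = 0.1315

Let ψ = V/F and solve Σ zᵢ(Kᵢ−1)/(1+ψ(Kᵢ−1)) = 0.
g(0) = ΣzᵢKᵢ − 1 = 0.4649 and g(1) = 1 − Σzᵢ/Kᵢ = -0.7064, so a root lies in (0, 1).
Iterate (Newton) starting at ψ = 0.34:
  ψ = 0.3400: g = 0.04641, g' = -0.9481 → ψ = 0.3890
  ψ = 0.3890: g = 0.00072, g' = -0.9208 → ψ = 0.3897
Converged at ψ = 0.3897.
Compositions from xᵢ = zᵢ/(1+ψ(Kᵢ−1)), yᵢ = Kᵢxᵢ:
  A: x = 0.2556, y = 0.7319
  B: x = 0.3563, y = 0.1315
  C: x = 0.3881, y = 0.1366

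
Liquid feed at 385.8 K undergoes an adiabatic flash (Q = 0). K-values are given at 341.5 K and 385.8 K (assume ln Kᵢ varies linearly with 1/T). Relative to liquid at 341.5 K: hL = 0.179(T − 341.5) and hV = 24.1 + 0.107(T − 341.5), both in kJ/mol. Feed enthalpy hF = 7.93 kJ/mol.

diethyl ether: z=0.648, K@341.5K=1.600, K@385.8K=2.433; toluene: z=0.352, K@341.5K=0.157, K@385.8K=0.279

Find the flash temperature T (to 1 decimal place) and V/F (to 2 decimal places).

Adiabatic flash: solve Rachford–Rice at each trial T, then check hF = ψ·hV(T) + (1−ψ)·hL(T).
  T = 341.5 K: K = (1.600, 0.157), RR gives ψ = 0.182, H_out = 4.387 kJ/mol
  T = 385.8 K: K = (2.433, 0.279), RR gives ψ = 0.653, H_out = 21.587 kJ/mol
  T = 363.6 K: K = (1.997, 0.213), RR gives ψ = 0.470, H_out = 14.542 kJ/mol
  T = 352.6 K: K = (1.795, 0.184), RR gives ψ = 0.351, H_out = 10.167 kJ/mol
  T = 347.1 K: K = (1.697, 0.170), RR gives ψ = 0.276, H_out = 7.541 kJ/mol
  T = 349.9 K: K = (1.747, 0.177), RR gives ψ = 0.316, H_out = 8.926 kJ/mol
  T = 348.5 K: K = (1.722, 0.174), RR gives ψ = 0.296, H_out = 8.247 kJ/mol
Linear interpolation between T = 347.1 (H_out = 7.541) and T = 348.5 (H_out = 8.247) on hF = 7.93 gives T ≈ 347.9 K, at which ψ = 0.29.

T = 347.9 K, V/F = 0.29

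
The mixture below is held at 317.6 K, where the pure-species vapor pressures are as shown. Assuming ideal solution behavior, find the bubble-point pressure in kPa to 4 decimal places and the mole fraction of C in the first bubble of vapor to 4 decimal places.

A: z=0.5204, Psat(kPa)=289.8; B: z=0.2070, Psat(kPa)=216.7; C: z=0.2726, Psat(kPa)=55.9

At the bubble point ψ → 0, so ΣzᵢKᵢ = 1 with Kᵢ = Pᵢˢᵃᵗ/P ⇒ P = ΣzᵢPᵢˢᵃᵗ.
P = 0.5204·289.8 + 0.2070·216.7 + 0.2726·55.9 = 210.9072 kPa
yᵢ = zᵢPᵢˢᵃᵗ/P ⇒ y_C = 0.2726·55.9/210.9072 = 0.0723

Pbub = 210.9072 kPa, y_C = 0.0723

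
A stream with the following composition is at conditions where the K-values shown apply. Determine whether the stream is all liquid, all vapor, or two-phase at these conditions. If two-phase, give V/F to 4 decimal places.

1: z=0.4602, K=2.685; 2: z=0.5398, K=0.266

ΣzᵢKᵢ = 1.3792; Σzᵢ/Kᵢ = 2.2007.
Both exceed 1, so a two-phase solution exists.
Rachford–Rice: g(ψ) = Σ zᵢ(Kᵢ−1)/(1+ψ(Kᵢ−1)) = 0.
Newton–Raphson from ψ = 0.45:
  ψ = 0.4500: g = -0.15060, g' = -1.0711 → ψ = 0.3094
  ψ = 0.3094: g = -0.00292, g' = -1.0514 → ψ = 0.3066
Converged at ψ = 0.3066.

two-phase, V/F = 0.3066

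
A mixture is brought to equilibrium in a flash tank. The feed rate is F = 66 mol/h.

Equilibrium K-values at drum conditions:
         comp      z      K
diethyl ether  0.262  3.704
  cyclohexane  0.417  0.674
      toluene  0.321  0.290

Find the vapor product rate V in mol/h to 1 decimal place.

V = 16.3 mol/h

Material balance + equilibrium reduce to Σ zᵢ(Kᵢ−1)/(1+ψ(Kᵢ−1)) = 0.
Check two-phase: ΣzᵢKᵢ = 1.345 > 1 and Σzᵢ/Kᵢ = 1.796 > 1, so g(0) = 0.345 > 0 and g(1) = -0.796 < 0.
Newton–Raphson from ψ = 0.5:
  ψ = 0.500: g = -0.2146, g' = -0.799 → ψ = 0.231
  ψ = 0.231: g = 0.0161, g' = -1.009 → ψ = 0.247
  ψ = 0.247: g = 0.0002, g' = -0.978 → ψ = 0.248
Converged at ψ = 0.248.
Then V = ψ·F = 0.2475·66 = 16.3 mol/h and L = F − V = 49.7 mol/h.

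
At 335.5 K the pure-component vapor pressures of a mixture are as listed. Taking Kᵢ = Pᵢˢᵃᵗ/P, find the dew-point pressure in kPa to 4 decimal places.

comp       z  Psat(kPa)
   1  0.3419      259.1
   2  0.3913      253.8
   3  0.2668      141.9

Pdew = 210.9024 kPa

At the dew point ψ → 1, so Σzᵢ/Kᵢ = 1 with Kᵢ = Pᵢˢᵃᵗ/P ⇒ 1/P = Σzᵢ/Pᵢˢᵃᵗ.
1/P = 0.3419/259.1 + 0.3913/253.8 + 0.2668/141.9 = 0.0047415 ⇒ P = 210.9024 kPa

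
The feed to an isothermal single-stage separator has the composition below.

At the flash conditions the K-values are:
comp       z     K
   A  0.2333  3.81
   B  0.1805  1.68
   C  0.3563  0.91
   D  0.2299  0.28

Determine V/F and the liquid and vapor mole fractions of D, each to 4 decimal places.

Material balance + equilibrium reduce to Σ zᵢ(Kᵢ−1)/(1+V/F(Kᵢ−1)) = 0.
Feasibility: ΣzᵢKᵢ = 1.5807, Σzᵢ/Kᵢ = 1.3813 — both > 1, two phases present.
Newton–Raphson from V/F = 0.5:
  V/F = 0.5000: g = 0.07197, g' = -0.6591 → V/F = 0.6092
  V/F = 0.6092: g = -0.00025, g' = -0.6736 → V/F = 0.6088
Converged at V/F = 0.6088.
Compositions from xᵢ = zᵢ/(1+V/F(Kᵢ−1)), yᵢ = Kᵢxᵢ:
  A: x = 0.0861, y = 0.3279
  B: x = 0.1277, y = 0.2145
  C: x = 0.3770, y = 0.3430
  D: x = 0.4093, y = 0.1146

V/F = 0.6088, x_D = 0.4093, y_D = 0.1146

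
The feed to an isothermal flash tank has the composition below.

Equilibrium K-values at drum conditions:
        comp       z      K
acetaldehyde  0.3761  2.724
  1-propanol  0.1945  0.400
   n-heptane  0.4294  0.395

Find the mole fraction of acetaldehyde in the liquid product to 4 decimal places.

Rachford–Rice: g(β) = Σ zᵢ(Kᵢ−1)/(1+β(Kᵢ−1)) = 0.
Feasibility: ΣzᵢKᵢ = 1.2719, Σzᵢ/Kᵢ = 1.7114 — both > 1, two phases present.
Newton iteration, β⁰ = 0.5:
  β = 0.5000: g = -0.19094, g' = -0.7884 → β = 0.2578
  β = 0.2578: g = 0.00304, g' = -0.8544 → β = 0.2614
Converged at β = 0.2614.
Compositions from xᵢ = zᵢ/(1+β(Kᵢ−1)), yᵢ = Kᵢxᵢ:
  acetaldehyde: x = 0.2593, y = 0.7063
  1-propanol: x = 0.2307, y = 0.0923
  n-heptane: x = 0.5101, y = 0.2015

x_acetaldehyde = 0.2593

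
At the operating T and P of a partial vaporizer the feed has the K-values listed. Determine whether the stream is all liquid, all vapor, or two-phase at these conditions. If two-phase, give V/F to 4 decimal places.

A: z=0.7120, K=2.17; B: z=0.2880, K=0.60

all vapor

ΣzᵢKᵢ = 1.7178; Σzᵢ/Kᵢ = 0.8081.
Since Σzᵢ/Kᵢ < 1 the mixture is above its dew point — single vapor phase.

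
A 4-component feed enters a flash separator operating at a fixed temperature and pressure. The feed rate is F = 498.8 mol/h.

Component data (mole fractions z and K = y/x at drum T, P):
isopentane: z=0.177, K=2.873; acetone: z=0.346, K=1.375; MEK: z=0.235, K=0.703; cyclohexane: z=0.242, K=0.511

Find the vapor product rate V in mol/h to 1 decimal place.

V = 314.5 mol/h

Rachford–Rice: g(V/F) = Σ zᵢ(Kᵢ−1)/(1+V/F(Kᵢ−1)) = 0.
g(0) = ΣzᵢKᵢ − 1 = 0.273 and g(1) = 1 − Σzᵢ/Kᵢ = -0.121, so a root lies in (0, 1).
Iterate (Newton) starting at V/F = 0.3:
  V/F = 0.300: g = 0.1136, g' = -0.398 → V/F = 0.585
  V/F = 0.585: g = 0.0143, g' = -0.318 → V/F = 0.630
Converged at V/F = 0.630.
Then V = V/F·F = 0.6305·498.8 = 314.5 mol/h and L = F − V = 184.3 mol/h.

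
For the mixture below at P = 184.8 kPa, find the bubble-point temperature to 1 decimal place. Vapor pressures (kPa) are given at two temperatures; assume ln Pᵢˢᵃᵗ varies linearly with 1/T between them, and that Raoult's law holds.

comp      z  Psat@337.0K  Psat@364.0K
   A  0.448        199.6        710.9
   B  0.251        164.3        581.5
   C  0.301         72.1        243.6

T = 340.9 K

Bubble-point temperature: ΣzᵢPᵢˢᵃᵗ(T) = P. Interpolate ln Pᵢˢᵃᵗ = aᵢ + bᵢ/T.
  T = 337.0 K: ΣzᵢPᵢˢᵃᵗ = 152.36 kPa
  T = 364.0 K: ΣzᵢPᵢˢᵃᵗ = 537.76 kPa
  T = 350.5 K: ΣzᵢPᵢˢᵃᵗ = 293.27 kPa
  T = 343.8 K: ΣzᵢPᵢˢᵃᵗ = 213.26 kPa
  T = 340.4 K: ΣzᵢPᵢˢᵃᵗ = 180.56 kPa
  T = 342.1 K: ΣzᵢPᵢˢᵃᵗ = 196.31 kPa
Interpolating between 340.4 K and 342.1 K gives T ≈ 340.9 K.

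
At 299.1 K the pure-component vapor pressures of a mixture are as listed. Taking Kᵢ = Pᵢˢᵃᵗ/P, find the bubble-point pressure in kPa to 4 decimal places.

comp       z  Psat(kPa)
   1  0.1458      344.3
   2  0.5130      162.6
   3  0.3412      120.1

Pbub = 174.5909 kPa

At the bubble point ψ → 0, so ΣzᵢKᵢ = 1 with Kᵢ = Pᵢˢᵃᵗ/P ⇒ P = ΣzᵢPᵢˢᵃᵗ.
P = 0.1458·344.3 + 0.5130·162.6 + 0.3412·120.1 = 174.5909 kPa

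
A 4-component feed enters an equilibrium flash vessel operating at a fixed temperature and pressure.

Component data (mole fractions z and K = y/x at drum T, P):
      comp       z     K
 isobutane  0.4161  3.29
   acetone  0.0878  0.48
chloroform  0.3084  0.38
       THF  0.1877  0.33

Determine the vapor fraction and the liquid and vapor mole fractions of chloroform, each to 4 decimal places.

ψ = 0.4137, x_chloroform = 0.4148, y_chloroform = 0.1576

Newton iteration, ψ⁰ = 0.35:
  ψ = 0.3500: g = 0.06463, g' = -1.0450 → ψ = 0.4119
  ψ = 0.4119: g = 0.00182, g' = -0.9909 → ψ = 0.4137
Converged at ψ = 0.4137.
Compositions from xᵢ = zᵢ/(1+ψ(Kᵢ−1)), yᵢ = Kᵢxᵢ:
  isobutane: x = 0.2137, y = 0.7030
  acetone: x = 0.1119, y = 0.0537
  chloroform: x = 0.4148, y = 0.1576
  THF: x = 0.2597, y = 0.0857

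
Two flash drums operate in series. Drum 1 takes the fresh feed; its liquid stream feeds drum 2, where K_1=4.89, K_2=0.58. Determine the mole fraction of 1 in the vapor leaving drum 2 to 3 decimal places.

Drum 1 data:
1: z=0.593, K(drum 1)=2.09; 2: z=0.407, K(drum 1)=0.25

Drum 1:
Rachford–Rice: g(ψ₁) = Σ zᵢ(Kᵢ−1)/(1+ψ₁(Kᵢ−1)) = 0.
g(0) = ΣzᵢKᵢ − 1 = 0.341 and g(1) = 1 − Σzᵢ/Kᵢ = -0.912, so a root lies in (0, 1).
Iterate (Newton) starting at ψ₁ = 0.43:
  ψ₁ = 0.430: g = -0.0105, g' = -0.825 → ψ₁ = 0.417
Converged at ψ₁ = 0.417.
Drum-1 compositions:
  1: x = 0.408, y = 0.852
  2: x = 0.592, y = 0.148
Drum-2 feed = drum-1 liquid: z₂ = (0.4076, 0.5924).
Drum 2:
Iterate (Newton) starting at ψ₂ = 0.43:
  ψ₂ = 0.430: g = 0.2896, g' = -1.019 → ψ₂ = 0.714
  ψ₂ = 0.714: g = 0.0643, g' = -0.645 → ψ₂ = 0.814
  ψ₂ = 0.814: g = 0.0027, g' = -0.597 → ψ₂ = 0.818
Converged at ψ₂ = 0.818.
  1: x = 0.097, y = 0.477
  2: x = 0.903, y = 0.523

y_1 (drum 2) = 0.477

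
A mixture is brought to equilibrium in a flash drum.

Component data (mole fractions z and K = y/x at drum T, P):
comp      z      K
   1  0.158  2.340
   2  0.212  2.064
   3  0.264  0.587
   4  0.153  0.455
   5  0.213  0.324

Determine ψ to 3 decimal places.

Let ψ = V/F and solve Σ zᵢ(Kᵢ−1)/(1+ψ(Kᵢ−1)) = 0.
g(0) = ΣzᵢKᵢ − 1 = 0.101 and g(1) = 1 − Σzᵢ/Kᵢ = -0.614, so a root lies in (0, 1).
Newton iteration, ψ⁰ = 0.59:
  ψ = 0.590: g = -0.2498, g' = -0.626 → ψ = 0.191
  ψ = 0.191: g = -0.0207, g' = -0.584 → ψ = 0.155
  ψ = 0.155: g = 0.0002, g' = -0.598 → ψ = 0.156
Converged at ψ = 0.156.

ψ = 0.156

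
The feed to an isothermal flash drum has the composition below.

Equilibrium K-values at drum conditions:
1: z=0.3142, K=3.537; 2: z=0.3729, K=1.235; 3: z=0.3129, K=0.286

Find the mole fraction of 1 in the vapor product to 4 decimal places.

Material balance + equilibrium reduce to Σ zᵢ(Kᵢ−1)/(1+ψ(Kᵢ−1)) = 0.
g(0) = ΣzᵢKᵢ − 1 = 0.6613 and g(1) = 1 − Σzᵢ/Kᵢ = -0.4848, so a root lies in (0, 1).
Iterate (Newton) starting at ψ = 0.39:
  ψ = 0.3900: g = 0.17132, g' = -0.8346 → ψ = 0.5953
  ψ = 0.5953: g = 0.00588, g' = -0.8193 → ψ = 0.6024
Converged at ψ = 0.6024.
Compositions from xᵢ = zᵢ/(1+ψ(Kᵢ−1)), yᵢ = Kᵢxᵢ:
  1: x = 0.1243, y = 0.4395
  2: x = 0.3267, y = 0.4034
  3: x = 0.5491, y = 0.1570

y_1 = 0.4395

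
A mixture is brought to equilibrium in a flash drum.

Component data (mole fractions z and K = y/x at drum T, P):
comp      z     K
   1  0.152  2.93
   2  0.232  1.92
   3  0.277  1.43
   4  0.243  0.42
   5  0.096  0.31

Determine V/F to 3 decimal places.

Material balance + equilibrium reduce to Σ zᵢ(Kᵢ−1)/(1+V/F(Kᵢ−1)) = 0.
Check two-phase: ΣzᵢKᵢ = 1.419 > 1 and Σzᵢ/Kᵢ = 1.255 > 1, so g(0) = 0.419 > 0 and g(1) = -0.255 < 0.
Iterate (Newton) starting at V/F = 0.5:
  V/F = 0.500: g = 0.0939, g' = -0.542 → V/F = 0.673
  V/F = 0.673: g = -0.0031, g' = -0.592 → V/F = 0.668
Converged at V/F = 0.668.

V/F = 0.668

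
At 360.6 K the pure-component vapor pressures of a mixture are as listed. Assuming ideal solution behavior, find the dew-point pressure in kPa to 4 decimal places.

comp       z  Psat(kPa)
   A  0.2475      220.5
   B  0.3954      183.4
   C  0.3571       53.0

Pdew = 99.8390 kPa

At the dew point ψ → 1, so Σzᵢ/Kᵢ = 1 with Kᵢ = Pᵢˢᵃᵗ/P ⇒ 1/P = Σzᵢ/Pᵢˢᵃᵗ.
1/P = 0.2475/220.5 + 0.3954/183.4 + 0.3571/53.0 = 0.0100161 ⇒ P = 99.8390 kPa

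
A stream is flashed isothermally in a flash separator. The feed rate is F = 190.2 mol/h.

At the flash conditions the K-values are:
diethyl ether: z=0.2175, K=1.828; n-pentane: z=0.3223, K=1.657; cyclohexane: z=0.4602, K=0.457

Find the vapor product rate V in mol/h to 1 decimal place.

V = 68.2 mol/h

Let ψ = V/F and solve Σ zᵢ(Kᵢ−1)/(1+ψ(Kᵢ−1)) = 0.
g(0) = ΣzᵢKᵢ − 1 = 0.1420 and g(1) = 1 − Σzᵢ/Kᵢ = -0.3205, so a root lies in (0, 1).
Newton iteration, ψ⁰ = 0.66:
  ψ = 0.6600: g = -0.12531, g' = -0.4596 → ψ = 0.3874
  ψ = 0.3874: g = -0.01131, g' = -0.3915 → ψ = 0.3585
  ψ = 0.3585: g = -0.00004, g' = -0.3890 → ψ = 0.3584
Converged at ψ = 0.3584.
Then V = ψ·F = 0.3584·190.2 = 68.2 mol/h and L = F − V = 122.0 mol/h.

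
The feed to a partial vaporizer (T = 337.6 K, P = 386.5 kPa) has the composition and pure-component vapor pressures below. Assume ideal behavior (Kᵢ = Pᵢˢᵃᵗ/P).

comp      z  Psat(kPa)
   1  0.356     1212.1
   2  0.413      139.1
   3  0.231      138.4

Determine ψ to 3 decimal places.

Raoult's law: Kᵢ = Pᵢˢᵃᵗ/P = Pᵢˢᵃᵗ/386.5.
  K_1 = 1212.1/386.5 = 3.13609, K_2 = 139.1/386.5 = 0.35990, K_3 = 138.4/386.5 = 0.35809
Rachford–Rice: g(ψ) = Σ zᵢ(Kᵢ−1)/(1+ψ(Kᵢ−1)) = 0.
Feasibility: ΣzᵢKᵢ = 1.348, Σzᵢ/Kᵢ = 1.906 — both > 1, two phases present.
Newton iteration, ψ⁰ = 0.5:
  ψ = 0.500: g = -0.2395, g' = -0.952 → ψ = 0.249
  ψ = 0.249: g = 0.0059, g' = -1.067 → ψ = 0.254
Converged at ψ = 0.254.

ψ = 0.254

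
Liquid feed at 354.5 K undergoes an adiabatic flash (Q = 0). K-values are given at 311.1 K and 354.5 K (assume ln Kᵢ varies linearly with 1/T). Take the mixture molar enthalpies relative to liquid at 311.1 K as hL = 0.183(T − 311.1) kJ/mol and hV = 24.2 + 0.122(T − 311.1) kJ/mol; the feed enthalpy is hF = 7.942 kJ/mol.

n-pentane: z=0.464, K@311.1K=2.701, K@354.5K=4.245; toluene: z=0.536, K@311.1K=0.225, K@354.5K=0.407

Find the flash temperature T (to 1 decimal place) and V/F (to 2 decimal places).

T = 314.0 K, V/F = 0.31

Adiabatic flash: solve Rachford–Rice at each trial T, then check hF = ψ·hV(T) + (1−ψ)·hL(T).
  T = 311.1 K: K = (2.701, 0.225), RR gives ψ = 0.284, H_out = 6.863 kJ/mol
  T = 354.5 K: K = (4.245, 0.407), RR gives ψ = 0.617, H_out = 21.246 kJ/mol
  T = 332.8 K: K = (3.436, 0.309), RR gives ψ = 0.451, H_out = 14.289 kJ/mol
  T = 322.0 K: K = (3.061, 0.265), RR gives ψ = 0.371, H_out = 10.732 kJ/mol
  T = 316.6 K: K = (2.880, 0.245), RR gives ψ = 0.329, H_out = 8.864 kJ/mol
  T = 313.9 K: K = (2.791, 0.235), RR gives ψ = 0.307, H_out = 7.896 kJ/mol
  T = 315.2 K: K = (2.834, 0.240), RR gives ψ = 0.318, H_out = 8.365 kJ/mol
Linear interpolation between T = 313.9 (H_out = 7.896) and T = 315.2 (H_out = 8.365) on hF = 7.942 gives T ≈ 314.0 K, at which ψ = 0.31.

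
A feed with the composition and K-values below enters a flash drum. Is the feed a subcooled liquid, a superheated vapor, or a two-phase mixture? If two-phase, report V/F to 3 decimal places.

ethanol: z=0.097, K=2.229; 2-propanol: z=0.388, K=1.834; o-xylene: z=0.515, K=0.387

ΣzᵢKᵢ = 1.127; Σzᵢ/Kᵢ = 1.586.
Both exceed 1, so a two-phase solution exists.
Newton iteration, ψ⁰ = 0.5:
  ψ = 0.500: g = -0.1530, g' = -0.593 → ψ = 0.242
  ψ = 0.242: g = -0.0095, g' = -0.541 → ψ = 0.224
Converged at ψ = 0.224.

two-phase, V/F = 0.224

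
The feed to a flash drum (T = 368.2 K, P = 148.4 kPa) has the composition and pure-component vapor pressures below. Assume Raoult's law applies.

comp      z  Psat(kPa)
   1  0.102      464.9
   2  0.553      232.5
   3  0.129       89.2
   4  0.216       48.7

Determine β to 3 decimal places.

Raoult's law: Kᵢ = Pᵢˢᵃᵗ/P = Pᵢˢᵃᵗ/148.4.
  K_1 = 464.9/148.4 = 3.13275, K_2 = 232.5/148.4 = 1.56671, K_3 = 89.2/148.4 = 0.60108, K_4 = 48.7/148.4 = 0.32817
Let β = V/F and solve Σ zᵢ(Kᵢ−1)/(1+β(Kᵢ−1)) = 0.
Feasibility: ΣzᵢKᵢ = 1.334, Σzᵢ/Kᵢ = 1.258 — both > 1, two phases present.
Newton–Raphson from β = 0.63:
  β = 0.630: g = 0.0034, g' = -0.511 → β = 0.637
Converged at β = 0.637.

β = 0.637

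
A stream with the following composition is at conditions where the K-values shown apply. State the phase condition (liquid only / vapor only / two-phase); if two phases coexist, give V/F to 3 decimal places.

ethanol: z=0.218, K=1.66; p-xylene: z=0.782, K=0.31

ΣzᵢKᵢ = 0.604; Σzᵢ/Kᵢ = 2.654.
Since ΣzᵢKᵢ < 1 the mixture is below its bubble point — single liquid phase.

liquid only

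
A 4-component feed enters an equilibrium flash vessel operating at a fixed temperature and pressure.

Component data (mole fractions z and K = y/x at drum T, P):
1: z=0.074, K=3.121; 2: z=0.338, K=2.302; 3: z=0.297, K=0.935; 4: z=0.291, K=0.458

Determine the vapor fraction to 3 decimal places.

ψ = 0.744

Material balance + equilibrium reduce to Σ zᵢ(Kᵢ−1)/(1+ψ(Kᵢ−1)) = 0.
g(0) = ΣzᵢKᵢ − 1 = 0.420 and g(1) = 1 − Σzᵢ/Kᵢ = -0.124, so a root lies in (0, 1).
Newton iteration, ψ⁰ = 0.5:
  ψ = 0.500: g = 0.1064, g' = -0.451 → ψ = 0.736
  ψ = 0.736: g = 0.0033, g' = -0.438 → ψ = 0.744
Converged at ψ = 0.744.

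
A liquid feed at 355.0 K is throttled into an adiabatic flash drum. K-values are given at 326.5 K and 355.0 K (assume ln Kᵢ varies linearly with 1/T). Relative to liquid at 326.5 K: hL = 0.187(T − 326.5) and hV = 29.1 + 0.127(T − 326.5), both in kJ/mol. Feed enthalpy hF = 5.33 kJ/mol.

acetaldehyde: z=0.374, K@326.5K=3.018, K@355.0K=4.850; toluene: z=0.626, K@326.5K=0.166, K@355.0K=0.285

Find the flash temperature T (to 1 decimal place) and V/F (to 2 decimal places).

Adiabatic flash: solve Rachford–Rice at each trial T, then check hF = ψ·hV(T) + (1−ψ)·hL(T).
  T = 326.5 K: K = (3.018, 0.166), RR gives ψ = 0.138, H_out = 4.023 kJ/mol
  T = 355.0 K: K = (4.850, 0.285), RR gives ψ = 0.360, H_out = 15.203 kJ/mol
  T = 340.8 K: K = (3.867, 0.220), RR gives ψ = 0.261, H_out = 10.053 kJ/mol
  T = 333.6 K: K = (3.422, 0.192), RR gives ψ = 0.204, H_out = 7.183 kJ/mol
  T = 330.1 K: K = (3.219, 0.179), RR gives ψ = 0.173, H_out = 5.677 kJ/mol
  T = 328.3 K: K = (3.117, 0.172), RR gives ψ = 0.156, H_out = 4.864 kJ/mol
Linear interpolation between T = 328.3 (H_out = 4.864) and T = 330.1 (H_out = 5.677) on hF = 5.33 gives T ≈ 329.3 K, at which ψ = 0.17.

T = 329.3 K, V/F = 0.17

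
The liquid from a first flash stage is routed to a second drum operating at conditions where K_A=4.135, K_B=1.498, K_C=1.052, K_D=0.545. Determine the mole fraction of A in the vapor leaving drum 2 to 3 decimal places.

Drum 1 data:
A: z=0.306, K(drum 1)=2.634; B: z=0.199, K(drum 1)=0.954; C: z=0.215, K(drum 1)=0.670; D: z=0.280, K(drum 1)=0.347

Drum 1:
Rachford–Rice: g(ψ₁) = Σ zᵢ(Kᵢ−1)/(1+ψ₁(Kᵢ−1)) = 0.
Check two-phase: ΣzᵢKᵢ = 1.237 > 1 and Σzᵢ/Kᵢ = 1.453 > 1, so g(0) = 0.237 > 0 and g(1) = -0.453 < 0.
Newton–Raphson from ψ₁ = 0.5:
  ψ₁ = 0.500: g = -0.0906, g' = -0.545 → ψ₁ = 0.334
  ψ₁ = 0.334: g = 0.0008, g' = -0.567 → ψ₁ = 0.335
Converged at ψ₁ = 0.335.
Drum-1 compositions:
  A: x = 0.198, y = 0.521
  B: x = 0.202, y = 0.193
  C: x = 0.242, y = 0.162
  D: x = 0.358, y = 0.124
Drum-2 feed = drum-1 liquid: z₂ = (0.1977, 0.2021, 0.2417, 0.3584).
Drum 2:
Material balance + equilibrium reduce to Σ zᵢ(Kᵢ−1)/(1+ψ₂(Kᵢ−1)) = 0.
Feasibility: ΣzᵢKᵢ = 1.570, Σzᵢ/Kᵢ = 1.070 — both > 1, two phases present.
Iterate (Newton) starting at ψ₂ = 0.5:
  ψ₂ = 0.500: g = 0.1232, g' = -0.452 → ψ₂ = 0.773
  ψ₂ = 0.773: g = 0.0144, g' = -0.369 → ψ₂ = 0.812
Converged at ψ₂ = 0.812.
  A: x = 0.056, y = 0.231
  B: x = 0.144, y = 0.216
  C: x = 0.232, y = 0.244
  D: x = 0.568, y = 0.310

y_A (drum 2) = 0.231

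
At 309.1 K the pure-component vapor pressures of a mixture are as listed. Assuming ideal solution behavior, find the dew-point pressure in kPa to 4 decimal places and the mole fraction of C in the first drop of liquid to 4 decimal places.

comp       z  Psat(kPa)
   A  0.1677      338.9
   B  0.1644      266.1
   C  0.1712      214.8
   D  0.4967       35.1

Pdew = 62.2639 kPa, x_C = 0.0496

At the dew point ψ → 1, so Σzᵢ/Kᵢ = 1 with Kᵢ = Pᵢˢᵃᵗ/P ⇒ 1/P = Σzᵢ/Pᵢˢᵃᵗ.
1/P = 0.1677/338.9 + 0.1644/266.1 + 0.1712/214.8 + 0.4967/35.1 = 0.0160607 ⇒ P = 62.2639 kPa
xᵢ = zᵢP/Pᵢˢᵃᵗ ⇒ x_C = 0.1712·62.2639/214.8 = 0.0496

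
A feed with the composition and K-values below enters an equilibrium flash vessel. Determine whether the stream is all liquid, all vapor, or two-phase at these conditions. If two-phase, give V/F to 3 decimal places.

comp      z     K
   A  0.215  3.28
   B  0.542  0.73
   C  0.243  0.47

two-phase, V/F = 0.262

ΣzᵢKᵢ = 1.215; Σzᵢ/Kᵢ = 1.325.
Both exceed 1, so a two-phase solution exists.
Rachford–Rice: g(ψ) = Σ zᵢ(Kᵢ−1)/(1+ψ(Kᵢ−1)) = 0.
Newton iteration, ψ⁰ = 0.33:
  ψ = 0.330: g = -0.0370, g' = -0.512 → ψ = 0.258
  ψ = 0.258: g = 0.0023, g' = -0.581 → ψ = 0.262
Converged at ψ = 0.262.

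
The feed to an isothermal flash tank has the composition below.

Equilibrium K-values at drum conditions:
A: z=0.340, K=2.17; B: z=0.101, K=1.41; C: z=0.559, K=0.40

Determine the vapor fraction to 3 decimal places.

ψ = 0.165

Material balance + equilibrium reduce to Σ zᵢ(Kᵢ−1)/(1+ψ(Kᵢ−1)) = 0.
Check two-phase: ΣzᵢKᵢ = 1.104 > 1 and Σzᵢ/Kᵢ = 1.626 > 1, so g(0) = 0.104 > 0 and g(1) = -0.626 < 0.
Newton iteration, ψ⁰ = 0.5:
  ψ = 0.500: g = -0.1938, g' = -0.608 → ψ = 0.181
  ψ = 0.181: g = -0.0095, g' = -0.585 → ψ = 0.165
Converged at ψ = 0.165.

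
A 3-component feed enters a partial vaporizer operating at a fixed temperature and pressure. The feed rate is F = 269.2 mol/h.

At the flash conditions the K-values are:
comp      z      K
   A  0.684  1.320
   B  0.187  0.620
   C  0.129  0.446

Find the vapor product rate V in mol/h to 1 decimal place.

V = 138.0 mol/h

Newton–Raphson from V/F = 0.42:
  V/F = 0.420: g = 0.0153, g' = -0.160 → V/F = 0.515
  V/F = 0.515: g = -0.0005, g' = -0.171 → V/F = 0.512
Converged at V/F = 0.512.
Then V = V/F·F = 0.5125·269.2 = 138.0 mol/h and L = F − V = 131.2 mol/h.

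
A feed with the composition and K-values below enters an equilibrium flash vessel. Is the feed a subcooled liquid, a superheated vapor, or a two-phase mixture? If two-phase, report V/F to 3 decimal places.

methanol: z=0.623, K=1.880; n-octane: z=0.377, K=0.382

ΣzᵢKᵢ = 1.315; Σzᵢ/Kᵢ = 1.318.
Both exceed 1, so a two-phase solution exists.
Material balance + equilibrium reduce to Σ zᵢ(Kᵢ−1)/(1+ψ(Kᵢ−1)) = 0.
Binary case is linear: z₁(K₁−1)(1+ψ(K₂−1)) + z₂(K₂−1)(1+ψ(K₁−1)) = 0
⇒ ψ = [z₁(K₁−1)+z₂(K₂−1)] / [−(K₁−1)(K₂−1)] = 0.3153/0.5438 = 0.580

two-phase, V/F = 0.580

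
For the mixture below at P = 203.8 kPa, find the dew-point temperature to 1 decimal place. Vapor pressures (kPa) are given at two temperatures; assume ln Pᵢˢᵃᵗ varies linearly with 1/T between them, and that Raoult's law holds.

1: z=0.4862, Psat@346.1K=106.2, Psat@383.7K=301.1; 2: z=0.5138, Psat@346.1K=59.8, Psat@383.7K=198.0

T = 378.2 K

Dew-point temperature: Σzᵢ·P/Pᵢˢᵃᵗ(T) = 1. Interpolate ln Pᵢˢᵃᵗ = aᵢ + bᵢ/T.
  T = 346.1 K: ΣzᵢP/Pᵢˢᵃᵗ = 2.6841
  T = 383.7 K: ΣzᵢP/Pᵢˢᵃᵗ = 0.8579
  T = 364.9 K: ΣzᵢP/Pᵢˢᵃᵗ = 1.4725
  T = 374.3 K: ΣzᵢP/Pᵢˢᵃᵗ = 1.1162
  T = 379.0 K: ΣzᵢP/Pᵢˢᵃᵗ = 0.9770
  T = 376.6 K: ΣzᵢP/Pᵢˢᵃᵗ = 1.0453
Interpolating between 376.6 K and 379.0 K gives T ≈ 378.2 K.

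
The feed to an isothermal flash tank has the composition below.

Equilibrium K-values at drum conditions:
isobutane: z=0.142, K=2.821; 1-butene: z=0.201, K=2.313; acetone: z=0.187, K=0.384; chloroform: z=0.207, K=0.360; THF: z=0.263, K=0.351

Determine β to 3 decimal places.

β = 0.106

Material balance + equilibrium reduce to Σ zᵢ(Kᵢ−1)/(1+β(Kᵢ−1)) = 0.
Feasibility: ΣzᵢKᵢ = 1.104, Σzᵢ/Kᵢ = 1.949 — both > 1, two phases present.
Newton iteration, β⁰ = 0.5:
  β = 0.500: g = -0.3193, g' = -0.830 → β = 0.115
  β = 0.115: g = -0.0084, g' = -0.894 → β = 0.106
Converged at β = 0.106.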